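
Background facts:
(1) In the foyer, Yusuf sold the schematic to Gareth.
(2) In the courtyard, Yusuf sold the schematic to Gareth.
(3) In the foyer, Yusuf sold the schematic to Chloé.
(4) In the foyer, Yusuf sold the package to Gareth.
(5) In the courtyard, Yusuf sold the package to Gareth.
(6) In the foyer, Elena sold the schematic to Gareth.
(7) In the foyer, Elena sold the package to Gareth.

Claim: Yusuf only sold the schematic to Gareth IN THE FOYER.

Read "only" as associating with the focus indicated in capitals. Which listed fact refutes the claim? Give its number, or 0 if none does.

2

The capitals mark "in the foyer" as focus. So "only" rules out other settings, with the rest (same agent, thing, recipient (Yusuf / the schematic / Gareth)) as background.
Fact (2) shares the background but differs in setting (in the courtyard) — a counterexample.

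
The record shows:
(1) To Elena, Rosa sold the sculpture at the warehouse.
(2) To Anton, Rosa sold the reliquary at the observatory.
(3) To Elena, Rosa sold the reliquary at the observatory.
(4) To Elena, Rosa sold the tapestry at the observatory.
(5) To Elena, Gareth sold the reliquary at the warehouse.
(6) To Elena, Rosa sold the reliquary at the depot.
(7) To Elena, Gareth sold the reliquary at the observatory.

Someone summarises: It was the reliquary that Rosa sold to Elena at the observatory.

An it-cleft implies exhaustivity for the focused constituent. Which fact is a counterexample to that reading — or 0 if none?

4

Focus of the cleft: "the reliquary" (the thing). Presupposed background: agent = Rosa, recipient = Elena, setting = at the observatory.
Exhaustivity: the reliquary is the only thing satisfying that background.
But fact (4) also has agent = Rosa, recipient = Elena, setting = at the observatory, with thing = the tapestry — so the exhaustive reading fails.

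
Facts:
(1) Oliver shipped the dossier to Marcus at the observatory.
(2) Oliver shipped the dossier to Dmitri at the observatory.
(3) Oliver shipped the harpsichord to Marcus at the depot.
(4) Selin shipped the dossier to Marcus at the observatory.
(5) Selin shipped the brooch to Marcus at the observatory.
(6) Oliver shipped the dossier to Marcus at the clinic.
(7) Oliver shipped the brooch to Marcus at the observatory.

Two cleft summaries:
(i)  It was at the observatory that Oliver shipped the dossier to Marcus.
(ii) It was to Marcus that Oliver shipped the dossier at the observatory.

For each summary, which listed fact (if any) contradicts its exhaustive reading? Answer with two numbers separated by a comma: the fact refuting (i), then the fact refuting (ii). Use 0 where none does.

(i): focus "at the observatory". Looking for same agent, thing, recipient (Oliver / the dossier / Marcus) with some other setting — fact (6) has at the clinic there. Refuted.
(ii): focus "Marcus". Looking for same agent, thing, setting (Oliver / the dossier / at the observatory) with some other recipient — fact (2) has Dmitri there. Refuted.

6, 2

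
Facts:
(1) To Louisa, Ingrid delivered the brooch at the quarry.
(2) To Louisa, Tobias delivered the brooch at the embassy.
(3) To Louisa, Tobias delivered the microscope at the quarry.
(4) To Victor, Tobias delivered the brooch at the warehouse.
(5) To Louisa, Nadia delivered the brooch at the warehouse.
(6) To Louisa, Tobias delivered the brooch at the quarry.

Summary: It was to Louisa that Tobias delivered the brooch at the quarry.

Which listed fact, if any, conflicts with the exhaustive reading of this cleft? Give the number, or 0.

Focus of the cleft: "Louisa" (the recipient). Presupposed background: same agent, thing, setting (Tobias / the brooch / at the quarry).
The exhaustive reading says no other recipient fits that background.
No listed fact matches the background with a different recipient. Exhaustivity holds.

0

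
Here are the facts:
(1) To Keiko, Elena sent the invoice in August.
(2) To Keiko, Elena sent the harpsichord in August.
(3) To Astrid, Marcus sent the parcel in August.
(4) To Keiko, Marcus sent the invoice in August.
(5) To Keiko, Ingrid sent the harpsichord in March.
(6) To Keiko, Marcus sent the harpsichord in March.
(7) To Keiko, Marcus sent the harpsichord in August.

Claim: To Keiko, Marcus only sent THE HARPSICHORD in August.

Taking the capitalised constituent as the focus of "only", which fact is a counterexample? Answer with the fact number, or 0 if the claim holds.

4

The capitals mark "the harpsichord" as focus. So "only" rules out other things, with the rest (same agent, recipient, setting (Marcus / Keiko / in August)) as background.
Fact (4) shares the background but differs in thing (the invoice) — a counterexample.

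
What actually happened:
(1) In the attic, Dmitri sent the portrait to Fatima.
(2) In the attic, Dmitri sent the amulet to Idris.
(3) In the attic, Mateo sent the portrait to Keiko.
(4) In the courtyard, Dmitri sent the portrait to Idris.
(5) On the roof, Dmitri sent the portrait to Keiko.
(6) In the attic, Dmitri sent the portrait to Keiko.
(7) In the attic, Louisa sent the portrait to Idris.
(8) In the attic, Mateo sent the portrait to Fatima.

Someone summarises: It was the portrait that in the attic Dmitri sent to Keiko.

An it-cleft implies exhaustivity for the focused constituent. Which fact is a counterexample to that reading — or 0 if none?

0

The cleft puts "the portrait" in focus and presupposes the open proposition with agent = Dmitri, recipient = Keiko, setting = in the attic.
Exhaustivity: the portrait is the only thing satisfying that background.
Every other fact differs from the presupposition on some backgrounded slot, so none challenges the exhaustivity.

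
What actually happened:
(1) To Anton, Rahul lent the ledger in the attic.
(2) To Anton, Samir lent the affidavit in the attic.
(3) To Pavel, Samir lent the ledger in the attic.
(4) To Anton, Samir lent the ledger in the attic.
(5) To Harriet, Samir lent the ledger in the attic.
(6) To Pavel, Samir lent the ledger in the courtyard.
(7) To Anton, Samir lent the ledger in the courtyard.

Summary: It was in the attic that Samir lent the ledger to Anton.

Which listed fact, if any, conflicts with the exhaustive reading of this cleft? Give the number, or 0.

Focus of the cleft: "in the attic" (the setting). Presupposed background: agent = Samir, thing = the ledger, recipient = Anton.
Exhaustivity: in the attic is the only setting satisfying that background.
Fact (7) shares the background but with setting = in the courtyard; exhaustivity is violated.

7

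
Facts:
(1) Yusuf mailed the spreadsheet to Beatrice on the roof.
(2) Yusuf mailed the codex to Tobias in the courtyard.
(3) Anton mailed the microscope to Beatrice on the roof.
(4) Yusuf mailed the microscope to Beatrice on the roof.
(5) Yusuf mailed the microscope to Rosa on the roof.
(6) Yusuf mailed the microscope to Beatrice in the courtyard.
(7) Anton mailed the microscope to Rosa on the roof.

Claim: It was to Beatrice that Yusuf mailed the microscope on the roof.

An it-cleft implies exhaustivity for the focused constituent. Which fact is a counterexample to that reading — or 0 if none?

The cleft puts "Beatrice" in focus and presupposes the open proposition with same agent, thing, setting (Yusuf / the microscope / on the roof).
The exhaustive reading says no other recipient fits that background.
Fact (5) shares the background but with recipient = Rosa; exhaustivity is violated.

5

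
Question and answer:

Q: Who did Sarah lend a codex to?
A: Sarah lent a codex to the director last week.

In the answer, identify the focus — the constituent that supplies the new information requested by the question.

to the director

The wh-word "who" asks about the recipient.
In the answer, "Sarah" and "a codex" are given — repeated from the question.
"last week" is also new, but it specifies the time, which is not what the question asks about — so it is not the focus.
The constituent filling the recipient gap is "to the director"; that is the focus.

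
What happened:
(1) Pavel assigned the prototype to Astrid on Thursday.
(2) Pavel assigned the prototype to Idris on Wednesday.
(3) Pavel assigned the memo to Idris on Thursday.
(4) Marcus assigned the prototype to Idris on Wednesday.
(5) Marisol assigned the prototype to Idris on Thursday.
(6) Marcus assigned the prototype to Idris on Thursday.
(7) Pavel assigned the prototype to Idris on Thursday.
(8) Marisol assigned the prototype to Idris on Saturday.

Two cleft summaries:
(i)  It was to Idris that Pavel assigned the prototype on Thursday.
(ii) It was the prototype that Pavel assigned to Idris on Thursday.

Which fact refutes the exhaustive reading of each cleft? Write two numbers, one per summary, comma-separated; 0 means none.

Summary (i) focuses "Idris" (the recipient); background same agent, thing, setting (Pavel / the prototype / on Thursday). Fact (1) matches that background with recipient = Astrid — refutes (i).
Summary (ii) focuses "the prototype" (the thing); background same agent, recipient, setting (Pavel / Idris / on Thursday). Fact (3) matches that background with thing = the memo — refutes (ii).

1, 3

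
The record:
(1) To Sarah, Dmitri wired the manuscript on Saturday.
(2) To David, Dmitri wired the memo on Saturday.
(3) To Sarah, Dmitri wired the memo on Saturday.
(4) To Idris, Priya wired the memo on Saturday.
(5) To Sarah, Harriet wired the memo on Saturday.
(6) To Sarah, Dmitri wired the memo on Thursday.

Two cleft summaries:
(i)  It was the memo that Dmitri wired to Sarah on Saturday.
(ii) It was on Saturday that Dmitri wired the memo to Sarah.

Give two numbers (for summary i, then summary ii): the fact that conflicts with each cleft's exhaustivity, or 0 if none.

Summary (i) focuses "the memo" (the thing); background same agent, recipient, setting (Dmitri / Sarah / on Saturday). Fact (1) matches that background with thing = the manuscript — refutes (i).
Summary (ii) focuses "on Saturday" (the setting); background same agent, thing, recipient (Dmitri / the memo / Sarah). Fact (6) matches that background with setting = on Thursday — refutes (ii).

1, 6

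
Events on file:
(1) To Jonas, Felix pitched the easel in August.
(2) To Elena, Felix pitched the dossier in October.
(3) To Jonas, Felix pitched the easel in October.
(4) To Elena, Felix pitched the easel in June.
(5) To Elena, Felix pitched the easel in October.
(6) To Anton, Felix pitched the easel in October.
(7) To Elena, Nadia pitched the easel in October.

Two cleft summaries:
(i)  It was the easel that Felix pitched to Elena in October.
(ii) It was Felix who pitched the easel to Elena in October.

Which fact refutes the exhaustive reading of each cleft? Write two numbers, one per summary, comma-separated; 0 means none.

Summary (i) focuses "the easel" (the thing); background Felix as agent and Elena as recipient and in October as setting. Fact (2) matches that background with thing = the dossier — refutes (i).
Summary (ii) focuses "Felix" (the agent); background the easel as thing and Elena as recipient and in October as setting. Fact (7) matches that background with agent = Nadia — refutes (ii).

2, 7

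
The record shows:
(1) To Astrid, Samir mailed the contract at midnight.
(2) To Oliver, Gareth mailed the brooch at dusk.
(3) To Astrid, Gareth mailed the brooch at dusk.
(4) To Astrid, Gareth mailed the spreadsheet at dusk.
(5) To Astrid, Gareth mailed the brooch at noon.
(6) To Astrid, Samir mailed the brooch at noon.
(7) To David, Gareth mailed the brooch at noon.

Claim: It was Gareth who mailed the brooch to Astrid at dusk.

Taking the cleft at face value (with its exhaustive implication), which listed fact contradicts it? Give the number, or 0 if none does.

0

The cleft puts "Gareth" in focus and presupposes the open proposition with thing = the brooch, recipient = Astrid, setting = at dusk.
Exhaustivity: Gareth is the only agent satisfying that background.
No listed fact matches the background with a different agent. Exhaustivity holds.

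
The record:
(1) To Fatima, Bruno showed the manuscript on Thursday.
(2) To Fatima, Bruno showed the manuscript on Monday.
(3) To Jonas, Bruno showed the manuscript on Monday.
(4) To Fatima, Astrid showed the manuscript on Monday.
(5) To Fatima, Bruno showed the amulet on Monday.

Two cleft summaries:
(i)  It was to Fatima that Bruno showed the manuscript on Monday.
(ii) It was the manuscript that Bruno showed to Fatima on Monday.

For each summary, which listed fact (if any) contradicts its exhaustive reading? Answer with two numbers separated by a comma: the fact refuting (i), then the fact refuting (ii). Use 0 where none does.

3, 5

(i): focus "Fatima". Looking for agent = Bruno, thing = the manuscript, setting = on Monday with some other recipient — fact (3) has Jonas there. Refuted.
(ii): focus "the manuscript". Looking for agent = Bruno, recipient = Fatima, setting = on Monday with some other thing — fact (5) has the amulet there. Refuted.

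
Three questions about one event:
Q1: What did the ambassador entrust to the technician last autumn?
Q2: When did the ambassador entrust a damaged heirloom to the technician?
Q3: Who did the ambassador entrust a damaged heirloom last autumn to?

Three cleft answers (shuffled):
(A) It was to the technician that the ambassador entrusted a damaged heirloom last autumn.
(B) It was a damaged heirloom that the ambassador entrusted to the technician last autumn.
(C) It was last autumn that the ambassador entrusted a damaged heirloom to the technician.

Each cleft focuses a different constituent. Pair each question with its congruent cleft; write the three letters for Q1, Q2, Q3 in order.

BCA

Q1 asks about the direct object; cleft (B) focuses "a damaged heirloom", which is the direct object — so Q1 → B.
Q2 asks about the time; cleft (C) focuses "last autumn", which is the time — so Q2 → C.
Q3 asks about the recipient; cleft (A) focuses "to the technician", which is the recipient — so Q3 → A.
Mapping: Q1→B, Q2→C, Q3→A.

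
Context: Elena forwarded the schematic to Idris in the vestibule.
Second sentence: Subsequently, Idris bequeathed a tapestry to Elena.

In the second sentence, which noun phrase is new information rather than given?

a tapestry

"Idris" and "Elena" in the second sentence are given — already mentioned in the context.
"a tapestry" has no antecedent in the context; it is discourse-new (the indefinite article also signals a new referent).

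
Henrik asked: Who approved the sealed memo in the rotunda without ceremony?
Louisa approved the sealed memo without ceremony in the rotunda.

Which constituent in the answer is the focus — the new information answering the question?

Louisa

The wh-word "who" asks about the subject (agent).
In the answer, "the sealed memo", "without ceremony" and "in the rotunda" are given — repeated from the question.
The constituent filling the subject (agent) gap is "Louisa"; that is the focus and would carry nuclear stress.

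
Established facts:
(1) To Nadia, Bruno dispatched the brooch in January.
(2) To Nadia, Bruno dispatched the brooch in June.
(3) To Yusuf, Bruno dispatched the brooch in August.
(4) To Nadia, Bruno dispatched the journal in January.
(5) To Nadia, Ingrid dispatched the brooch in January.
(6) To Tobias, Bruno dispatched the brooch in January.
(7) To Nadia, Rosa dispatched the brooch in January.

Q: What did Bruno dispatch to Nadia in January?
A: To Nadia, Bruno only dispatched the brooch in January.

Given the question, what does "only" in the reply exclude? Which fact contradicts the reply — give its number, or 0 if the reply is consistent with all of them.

Answering "What did ...?" puts focus on the thing — here, "the brooch".
"Only" then excludes alternative things while the background — Bruno as agent and Nadia as recipient and in January as setting — is held fixed.
Fact (4) keeps Bruno as agent and Nadia as recipient and in January as setting but has thing = the journal; that refutes the reply.
(Fact (2) would refute a reading with focus on the setting — but that is not what the question asks.)

4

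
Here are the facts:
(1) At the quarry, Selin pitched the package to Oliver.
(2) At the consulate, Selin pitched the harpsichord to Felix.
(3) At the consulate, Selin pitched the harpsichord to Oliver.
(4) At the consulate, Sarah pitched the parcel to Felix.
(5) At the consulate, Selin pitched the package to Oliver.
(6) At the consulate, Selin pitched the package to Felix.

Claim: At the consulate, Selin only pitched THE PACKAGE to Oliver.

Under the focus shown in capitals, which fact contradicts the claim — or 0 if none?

The capitals mark "the package" as focus. So "only" rules out other things, with the rest (same agent, recipient, setting (Selin / Oliver / at the consulate)) as background.
Fact (3) matches on same agent, recipient, setting (Selin / Oliver / at the consulate), but has thing = the harpsichord instead. That refutes the claim.

3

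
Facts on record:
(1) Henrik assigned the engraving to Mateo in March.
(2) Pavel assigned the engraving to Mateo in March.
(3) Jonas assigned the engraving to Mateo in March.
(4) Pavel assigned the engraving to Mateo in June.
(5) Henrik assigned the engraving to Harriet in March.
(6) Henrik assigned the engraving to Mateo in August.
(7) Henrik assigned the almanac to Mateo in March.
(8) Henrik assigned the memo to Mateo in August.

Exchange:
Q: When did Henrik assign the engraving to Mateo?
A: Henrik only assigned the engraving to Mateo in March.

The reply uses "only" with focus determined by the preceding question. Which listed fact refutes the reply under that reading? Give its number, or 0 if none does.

6

Answering "When did ...?" puts focus on the setting — here, "in March".
"Only" then excludes alternative settings while the background — Henrik as agent and the engraving as thing and Mateo as recipient — is held fixed.
Fact (6) shares the background with a different setting (in August) — counterexample.
(Fact (5) would refute a reading with focus on the recipient — but that is not what the question asks.)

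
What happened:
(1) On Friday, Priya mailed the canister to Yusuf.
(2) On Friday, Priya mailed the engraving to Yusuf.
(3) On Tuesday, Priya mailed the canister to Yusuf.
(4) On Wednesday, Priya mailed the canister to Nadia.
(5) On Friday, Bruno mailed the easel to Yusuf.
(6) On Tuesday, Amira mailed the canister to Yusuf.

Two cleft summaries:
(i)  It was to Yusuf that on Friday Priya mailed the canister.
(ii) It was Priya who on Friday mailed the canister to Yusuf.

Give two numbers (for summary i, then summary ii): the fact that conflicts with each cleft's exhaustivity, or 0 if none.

Summary (i) focuses "Yusuf" (the recipient); background same agent, thing, setting (Priya / the canister / on Friday). No fact matches that background with a different recipient, so 0.
Summary (ii) focuses "Priya" (the agent); background same thing, recipient, setting (the canister / Yusuf / on Friday). No fact matches that background with a different agent, so 0.

0, 0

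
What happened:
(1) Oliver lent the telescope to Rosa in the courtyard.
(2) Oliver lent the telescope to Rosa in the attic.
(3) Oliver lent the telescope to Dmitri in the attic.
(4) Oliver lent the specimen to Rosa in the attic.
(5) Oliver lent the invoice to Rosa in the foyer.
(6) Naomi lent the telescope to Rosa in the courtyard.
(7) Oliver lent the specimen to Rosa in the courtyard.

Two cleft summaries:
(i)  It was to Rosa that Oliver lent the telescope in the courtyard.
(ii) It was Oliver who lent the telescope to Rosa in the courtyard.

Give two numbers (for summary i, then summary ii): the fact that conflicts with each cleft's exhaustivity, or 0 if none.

0, 6

Summary (i) focuses "Rosa" (the recipient); background Oliver as agent and the telescope as thing and in the courtyard as setting. No fact matches that background with a different recipient, so 0.
Summary (ii) focuses "Oliver" (the agent); background the telescope as thing and Rosa as recipient and in the courtyard as setting. Fact (6) matches that background with agent = Naomi — refutes (ii).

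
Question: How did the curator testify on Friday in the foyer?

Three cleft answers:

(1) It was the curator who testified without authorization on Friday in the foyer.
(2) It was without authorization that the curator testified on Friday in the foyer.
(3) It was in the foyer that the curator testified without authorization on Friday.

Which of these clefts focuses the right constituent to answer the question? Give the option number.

The question word "how" targets the manner.
Option (1) clefts "the curator" — the subject (agent), not what was asked.
Option (2) clefts "without authorization" — that matches what the question asks about.
Option (3) clefts "in the foyer" — the location, not what was asked.
So the congruent reply is (2).

2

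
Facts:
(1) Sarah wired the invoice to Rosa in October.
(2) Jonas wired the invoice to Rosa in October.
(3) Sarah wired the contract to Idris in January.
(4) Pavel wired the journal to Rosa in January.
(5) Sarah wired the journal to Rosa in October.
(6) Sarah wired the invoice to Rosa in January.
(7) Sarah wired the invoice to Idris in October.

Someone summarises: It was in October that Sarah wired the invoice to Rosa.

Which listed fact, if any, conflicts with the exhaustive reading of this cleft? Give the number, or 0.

Focus of the cleft: "in October" (the setting). Presupposed background: same agent, thing, recipient (Sarah / the invoice / Rosa).
The exhaustive reading says no other setting fits that background.
But fact (6) also has same agent, thing, recipient (Sarah / the invoice / Rosa), with setting = in January — so the exhaustive reading fails.

6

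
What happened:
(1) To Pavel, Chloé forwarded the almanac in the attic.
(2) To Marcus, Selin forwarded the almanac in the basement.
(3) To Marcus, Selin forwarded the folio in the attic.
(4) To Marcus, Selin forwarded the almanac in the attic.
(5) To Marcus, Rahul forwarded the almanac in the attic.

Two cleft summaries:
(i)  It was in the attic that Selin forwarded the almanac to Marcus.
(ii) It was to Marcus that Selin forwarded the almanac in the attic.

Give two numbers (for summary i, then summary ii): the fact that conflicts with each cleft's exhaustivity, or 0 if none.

2, 0

(i): focus "in the attic". Looking for agent = Selin, thing = the almanac, recipient = Marcus with some other setting — fact (2) has in the basement there. Refuted.
(ii): focus "Marcus". No fact shares agent = Selin, thing = the almanac, setting = in the attic with a different recipient. 0.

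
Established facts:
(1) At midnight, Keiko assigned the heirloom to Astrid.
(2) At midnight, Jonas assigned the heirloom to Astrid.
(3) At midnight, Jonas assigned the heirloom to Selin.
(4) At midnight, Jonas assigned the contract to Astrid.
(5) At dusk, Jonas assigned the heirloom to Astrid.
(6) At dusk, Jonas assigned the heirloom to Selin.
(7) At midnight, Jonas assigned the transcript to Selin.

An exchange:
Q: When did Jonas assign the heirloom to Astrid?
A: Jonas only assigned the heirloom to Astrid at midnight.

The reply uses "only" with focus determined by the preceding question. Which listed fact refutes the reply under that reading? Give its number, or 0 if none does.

Answering "When did ...?" puts focus on the setting — here, "at midnight".
So "only" ranges over settings; the rest (Jonas as agent and the heirloom as thing and Astrid as recipient) is presupposed.
Fact (5) shares the background with a different setting (at dusk) — counterexample.
(Fact (4) would refute a reading with focus on the thing — but that is not what the question asks.)

5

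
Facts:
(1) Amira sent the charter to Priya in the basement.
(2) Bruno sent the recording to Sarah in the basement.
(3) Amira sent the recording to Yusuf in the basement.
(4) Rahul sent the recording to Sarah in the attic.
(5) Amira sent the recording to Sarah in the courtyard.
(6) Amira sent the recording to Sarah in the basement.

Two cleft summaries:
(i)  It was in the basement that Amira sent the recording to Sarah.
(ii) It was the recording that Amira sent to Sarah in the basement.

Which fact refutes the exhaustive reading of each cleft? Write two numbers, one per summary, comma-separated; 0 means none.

5, 0

Summary (i) focuses "in the basement" (the setting); background same agent, thing, recipient (Amira / the recording / Sarah). Fact (5) matches that background with setting = in the courtyard — refutes (i).
Summary (ii) focuses "the recording" (the thing); background same agent, recipient, setting (Amira / Sarah / in the basement). No fact matches that background with a different thing, so 0.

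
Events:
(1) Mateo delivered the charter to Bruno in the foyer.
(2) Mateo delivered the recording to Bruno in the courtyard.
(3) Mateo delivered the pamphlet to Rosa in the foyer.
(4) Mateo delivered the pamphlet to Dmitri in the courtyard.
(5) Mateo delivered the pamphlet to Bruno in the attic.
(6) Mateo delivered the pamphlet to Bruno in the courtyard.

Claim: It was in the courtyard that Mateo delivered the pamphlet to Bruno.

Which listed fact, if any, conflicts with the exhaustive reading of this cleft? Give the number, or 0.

The cleft puts "in the courtyard" in focus and presupposes the open proposition with same agent, thing, recipient (Mateo / the pamphlet / Bruno).
Exhaustivity: in the courtyard is the only setting satisfying that background.
But fact (5) also has same agent, thing, recipient (Mateo / the pamphlet / Bruno), with setting = in the attic — so the exhaustive reading fails.

5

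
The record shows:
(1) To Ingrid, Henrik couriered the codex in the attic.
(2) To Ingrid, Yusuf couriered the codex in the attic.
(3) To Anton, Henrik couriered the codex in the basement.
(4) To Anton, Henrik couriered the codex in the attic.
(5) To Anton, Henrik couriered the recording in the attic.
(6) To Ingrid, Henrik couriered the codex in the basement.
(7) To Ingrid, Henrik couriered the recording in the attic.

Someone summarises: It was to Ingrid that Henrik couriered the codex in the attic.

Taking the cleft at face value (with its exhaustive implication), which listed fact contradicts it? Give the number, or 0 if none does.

The cleft puts "Ingrid" in focus and presupposes the open proposition with Henrik as agent and the codex as thing and in the attic as setting.
The exhaustive reading says no other recipient fits that background.
But fact (4) also has Henrik as agent and the codex as thing and in the attic as setting, with recipient = Anton — so the exhaustive reading fails.

4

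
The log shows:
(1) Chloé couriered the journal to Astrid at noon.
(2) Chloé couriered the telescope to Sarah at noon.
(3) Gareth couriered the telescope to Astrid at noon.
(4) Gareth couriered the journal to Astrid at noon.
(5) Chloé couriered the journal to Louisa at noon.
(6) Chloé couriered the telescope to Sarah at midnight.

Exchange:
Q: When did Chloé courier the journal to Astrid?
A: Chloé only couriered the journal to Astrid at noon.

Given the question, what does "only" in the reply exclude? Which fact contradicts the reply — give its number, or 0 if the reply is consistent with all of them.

Answering "When did ...?" puts focus on the setting — here, "at noon".
So "only" ranges over settings; the rest (same agent, thing, recipient (Chloé / the journal / Astrid)) is presupposed.
No fact keeps same agent, thing, recipient (Chloé / the journal / Astrid) while changing the setting; every other fact differs on something backgrounded. The reply stands.
(Fact (5) would refute a reading with focus on the recipient — but that is not what the question asks.)

0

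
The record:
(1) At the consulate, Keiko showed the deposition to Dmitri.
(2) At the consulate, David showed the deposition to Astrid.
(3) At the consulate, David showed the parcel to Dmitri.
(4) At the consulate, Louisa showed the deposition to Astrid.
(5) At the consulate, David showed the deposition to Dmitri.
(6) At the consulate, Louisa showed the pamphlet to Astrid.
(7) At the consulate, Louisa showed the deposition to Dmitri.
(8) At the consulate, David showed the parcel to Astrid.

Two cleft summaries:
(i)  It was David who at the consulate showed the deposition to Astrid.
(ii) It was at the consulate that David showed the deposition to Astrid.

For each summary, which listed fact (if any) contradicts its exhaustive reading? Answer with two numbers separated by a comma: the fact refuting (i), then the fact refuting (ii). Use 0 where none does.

Summary (i) focuses "David" (the agent); background same thing, recipient, setting (the deposition / Astrid / at the consulate). Fact (4) matches that background with agent = Louisa — refutes (i).
Summary (ii) focuses "at the consulate" (the setting); background same agent, thing, recipient (David / the deposition / Astrid). No fact matches that background with a different setting, so 0.

4, 0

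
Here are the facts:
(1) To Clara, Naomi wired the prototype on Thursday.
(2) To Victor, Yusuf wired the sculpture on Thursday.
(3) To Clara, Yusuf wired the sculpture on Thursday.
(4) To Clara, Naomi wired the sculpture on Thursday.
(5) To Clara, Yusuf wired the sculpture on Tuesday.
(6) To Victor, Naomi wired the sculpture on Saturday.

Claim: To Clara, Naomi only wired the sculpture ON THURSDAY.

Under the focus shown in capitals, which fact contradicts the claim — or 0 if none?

0

The capitals mark "on Thursday" as focus. So "only" rules out other settings, with the rest (same agent, thing, recipient (Naomi / the sculpture / Clara)) as background.
Every other fact changes something in the background, not just the setting. Nothing refutes the claim.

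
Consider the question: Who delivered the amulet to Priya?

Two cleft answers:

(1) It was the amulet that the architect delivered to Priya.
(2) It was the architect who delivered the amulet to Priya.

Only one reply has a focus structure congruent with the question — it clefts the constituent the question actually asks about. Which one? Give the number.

The question word "who" targets the subject (agent).
Option (1) clefts "the amulet" — the direct object, not what was asked.
Option (2) clefts "the architect" — that matches what the question asks about.
So the congruent reply is (2).

2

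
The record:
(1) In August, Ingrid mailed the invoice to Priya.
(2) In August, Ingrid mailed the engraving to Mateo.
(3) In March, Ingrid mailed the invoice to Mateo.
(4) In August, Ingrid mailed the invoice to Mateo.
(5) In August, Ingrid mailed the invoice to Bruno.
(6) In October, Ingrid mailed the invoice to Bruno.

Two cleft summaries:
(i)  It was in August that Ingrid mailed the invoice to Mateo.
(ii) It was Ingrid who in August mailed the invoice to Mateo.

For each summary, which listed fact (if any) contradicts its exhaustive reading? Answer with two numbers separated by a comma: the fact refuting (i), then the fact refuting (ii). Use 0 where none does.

3, 0

Summary (i) focuses "in August" (the setting); background same agent, thing, recipient (Ingrid / the invoice / Mateo). Fact (3) matches that background with setting = in March — refutes (i).
Summary (ii) focuses "Ingrid" (the agent); background same thing, recipient, setting (the invoice / Mateo / in August). No fact matches that background with a different agent, so 0.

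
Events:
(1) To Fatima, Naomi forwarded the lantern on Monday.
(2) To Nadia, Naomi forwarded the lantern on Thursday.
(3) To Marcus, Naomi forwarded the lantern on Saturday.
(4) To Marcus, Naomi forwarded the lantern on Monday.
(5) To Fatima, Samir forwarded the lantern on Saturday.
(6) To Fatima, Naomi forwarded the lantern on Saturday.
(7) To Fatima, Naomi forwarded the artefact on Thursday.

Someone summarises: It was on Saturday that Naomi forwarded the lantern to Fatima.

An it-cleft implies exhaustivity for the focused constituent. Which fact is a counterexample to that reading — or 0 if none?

1

Focus of the cleft: "on Saturday" (the setting). Presupposed background: agent = Naomi, thing = the lantern, recipient = Fatima.
Exhaustivity: on Saturday is the only setting satisfying that background.
But fact (1) also has agent = Naomi, thing = the lantern, recipient = Fatima, with setting = on Monday — so the exhaustive reading fails.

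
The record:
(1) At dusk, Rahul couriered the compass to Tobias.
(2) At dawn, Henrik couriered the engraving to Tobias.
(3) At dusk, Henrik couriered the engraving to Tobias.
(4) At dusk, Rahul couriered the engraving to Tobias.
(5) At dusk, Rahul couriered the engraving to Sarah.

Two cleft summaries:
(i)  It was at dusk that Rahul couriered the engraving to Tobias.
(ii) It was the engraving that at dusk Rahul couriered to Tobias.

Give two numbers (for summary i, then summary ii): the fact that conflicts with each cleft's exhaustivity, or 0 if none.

0, 1

(i): focus "at dusk". No fact shares same agent, thing, recipient (Rahul / the engraving / Tobias) with a different setting. 0.
(ii): focus "the engraving". Looking for same agent, recipient, setting (Rahul / Tobias / at dusk) with some other thing — fact (1) has the compass there. Refuted.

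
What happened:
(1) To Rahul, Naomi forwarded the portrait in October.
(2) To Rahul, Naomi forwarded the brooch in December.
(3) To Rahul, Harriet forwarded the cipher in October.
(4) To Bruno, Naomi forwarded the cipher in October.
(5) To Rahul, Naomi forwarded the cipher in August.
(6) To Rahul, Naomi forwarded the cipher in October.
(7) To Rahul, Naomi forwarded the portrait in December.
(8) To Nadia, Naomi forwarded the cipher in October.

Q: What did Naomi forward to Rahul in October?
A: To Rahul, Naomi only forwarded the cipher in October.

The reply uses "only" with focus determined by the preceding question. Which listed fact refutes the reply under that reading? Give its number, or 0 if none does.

The question "What did ...?" targets the thing, so in the reply the focus falls on "the cipher".
So "only" ranges over things; the rest (agent = Naomi, recipient = Rahul, setting = in October) is presupposed.
Fact (1) keeps agent = Naomi, recipient = Rahul, setting = in October but has thing = the portrait; that refutes the reply.
(Fact (5) would refute a reading with focus on the setting — but that is not what the question asks.)

1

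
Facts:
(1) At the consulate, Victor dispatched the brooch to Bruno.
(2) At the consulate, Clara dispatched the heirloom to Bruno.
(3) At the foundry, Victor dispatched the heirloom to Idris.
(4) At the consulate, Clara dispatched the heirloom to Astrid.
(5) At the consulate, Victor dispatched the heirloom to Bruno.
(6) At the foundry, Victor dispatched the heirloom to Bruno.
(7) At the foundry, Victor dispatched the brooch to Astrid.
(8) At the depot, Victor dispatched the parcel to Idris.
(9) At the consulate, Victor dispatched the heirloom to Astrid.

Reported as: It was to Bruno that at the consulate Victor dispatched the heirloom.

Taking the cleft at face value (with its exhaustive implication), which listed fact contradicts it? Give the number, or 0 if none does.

9

The cleft puts "Bruno" in focus and presupposes the open proposition with Victor as agent and the heirloom as thing and at the consulate as setting.
The exhaustive reading says no other recipient fits that background.
Fact (9) shares the background but with recipient = Astrid; exhaustivity is violated.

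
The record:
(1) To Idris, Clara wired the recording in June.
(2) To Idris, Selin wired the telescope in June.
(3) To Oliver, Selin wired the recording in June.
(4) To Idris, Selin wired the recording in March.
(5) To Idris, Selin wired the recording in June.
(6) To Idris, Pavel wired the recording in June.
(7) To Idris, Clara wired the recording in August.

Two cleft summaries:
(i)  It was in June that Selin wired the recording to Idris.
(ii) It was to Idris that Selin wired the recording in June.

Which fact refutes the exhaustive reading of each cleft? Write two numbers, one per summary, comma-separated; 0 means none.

(i): focus "in June". Looking for Selin as agent and the recording as thing and Idris as recipient with some other setting — fact (4) has in March there. Refuted.
(ii): focus "Idris". Looking for Selin as agent and the recording as thing and in June as setting with some other recipient — fact (3) has Oliver there. Refuted.

4, 3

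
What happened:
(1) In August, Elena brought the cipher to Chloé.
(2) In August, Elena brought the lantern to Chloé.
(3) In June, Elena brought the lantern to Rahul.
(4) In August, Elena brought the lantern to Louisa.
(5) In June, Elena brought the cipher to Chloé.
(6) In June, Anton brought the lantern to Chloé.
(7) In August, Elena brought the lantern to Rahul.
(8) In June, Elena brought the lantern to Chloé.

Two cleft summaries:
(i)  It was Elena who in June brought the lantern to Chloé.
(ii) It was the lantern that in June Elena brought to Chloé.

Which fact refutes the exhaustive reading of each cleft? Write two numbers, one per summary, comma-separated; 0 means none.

6, 5

(i): focus "Elena". Looking for thing = the lantern, recipient = Chloé, setting = in June with some other agent — fact (6) has Anton there. Refuted.
(ii): focus "the lantern". Looking for agent = Elena, recipient = Chloé, setting = in June with some other thing — fact (5) has the cipher there. Refuted.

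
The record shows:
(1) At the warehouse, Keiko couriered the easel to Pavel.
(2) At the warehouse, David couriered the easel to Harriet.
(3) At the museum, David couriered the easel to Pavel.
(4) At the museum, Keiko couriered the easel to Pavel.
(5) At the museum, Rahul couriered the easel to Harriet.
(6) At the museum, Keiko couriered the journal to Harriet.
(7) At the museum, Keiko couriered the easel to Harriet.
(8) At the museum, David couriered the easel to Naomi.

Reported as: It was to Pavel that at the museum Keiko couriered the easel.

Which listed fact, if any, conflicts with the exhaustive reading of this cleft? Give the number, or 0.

7

The cleft puts "Pavel" in focus and presupposes the open proposition with Keiko as agent and the easel as thing and at the museum as setting.
The exhaustive reading says no other recipient fits that background.
But fact (7) also has Keiko as agent and the easel as thing and at the museum as setting, with recipient = Harriet — so the exhaustive reading fails.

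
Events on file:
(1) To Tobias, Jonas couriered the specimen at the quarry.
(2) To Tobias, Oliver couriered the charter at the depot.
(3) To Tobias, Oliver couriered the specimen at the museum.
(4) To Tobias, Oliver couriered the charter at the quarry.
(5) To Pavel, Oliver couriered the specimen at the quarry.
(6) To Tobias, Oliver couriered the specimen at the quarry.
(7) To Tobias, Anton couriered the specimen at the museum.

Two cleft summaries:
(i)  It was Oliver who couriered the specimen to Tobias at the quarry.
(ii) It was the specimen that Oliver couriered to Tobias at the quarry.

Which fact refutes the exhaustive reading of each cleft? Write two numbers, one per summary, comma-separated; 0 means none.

1, 4

Summary (i) focuses "Oliver" (the agent); background the specimen as thing and Tobias as recipient and at the quarry as setting. Fact (1) matches that background with agent = Jonas — refutes (i).
Summary (ii) focuses "the specimen" (the thing); background Oliver as agent and Tobias as recipient and at the quarry as setting. Fact (4) matches that background with thing = the charter — refutes (ii).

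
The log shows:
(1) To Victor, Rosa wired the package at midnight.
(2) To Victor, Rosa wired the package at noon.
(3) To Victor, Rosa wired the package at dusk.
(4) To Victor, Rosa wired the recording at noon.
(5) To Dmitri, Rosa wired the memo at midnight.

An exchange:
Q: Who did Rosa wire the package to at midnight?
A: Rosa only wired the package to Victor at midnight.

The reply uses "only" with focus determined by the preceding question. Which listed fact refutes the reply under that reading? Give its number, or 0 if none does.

0

The question "Who did ... to ...?" targets the recipient, so in the reply the focus falls on "Victor".
"Only" then excludes alternative recipients while the background — agent = Rosa, thing = the package, setting = at midnight — is held fixed.
No listed fact shares that background with another recipient. Nothing contradicts the reply.
(Fact (2) would refute a reading with focus on the setting — but that is not what the question asks.)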